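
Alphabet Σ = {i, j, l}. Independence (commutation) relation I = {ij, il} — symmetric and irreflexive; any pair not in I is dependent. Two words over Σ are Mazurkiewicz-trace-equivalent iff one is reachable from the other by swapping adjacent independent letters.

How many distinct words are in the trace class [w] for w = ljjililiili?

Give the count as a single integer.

drop 0:l onto floor
drop 1:j onto {0:l}
drop 2:j onto {1:j}
drop 3:i onto floor
drop 4:l onto {2:j}
drop 5:i onto {3:i}
drop 6:l onto {4:l}
drop 7:i onto {5:i}
drop 8:i onto {7:i}
drop 9:l onto {6:l}
drop 10:i onto {8:i}
ground layer = {0:l, 3:i}
drop-orders for the pieces not yet dropped (sum over which currently-grounded one goes next):
  1 to go: {9} 1  {10} 1
  2 to go: {6,9} 1  {8,10} 1  {9,10} 2
  3 to go: {4,6,9} 1  {6,9,10} 3  {7,8,10} 1  {8,9,10} 3
  4 to go: {2,4,6,9} 1  {4,6,9,10} 4  {5,7,8,10} 1  {6,8,9,10} 6  {7,8,9,10} 4
  5 to go: {1,2,4,6,9} 1  {2,4,6,9,10} 5  {3,5,7,8,10} 1  {4,6,8,9,10} 10  {5,7,8,9,10} 5  {6,7,8,9,10} 10
  6 to go: {0,1,2,4,6,9} 1  {1,2,4,6,9,10} 6  {2,4,6,8,9,10} 15  {3,5,7,8,9,10} 6  {4,6,7,8,9,10} 20  {5,6,7,8,9,10} 15
  7 to go: {0,1,2,4,6,9,10} 7  {1,2,4,6,8,9,10} 21  {2,4,6,7,8,9,10} 35  {3,5,6,7,8,9,10} 21  {4,5,6,7,8,9,10} 35
  8 to go: {0,1,2,4,6,8,9,10} 28  {1,2,4,6,7,8,9,10} 56  {2,4,5,6,7,8,9,10} 70  {3,4,5,6,7,8,9,10} 56
  9 to go: {0,1,2,4,6,7,8,9,10} 84  {1,2,4,5,6,7,8,9,10} 126  {2,3,4,5,6,7,8,9,10} 126
  if 0:l drops first: 252 orders
  if 3:i drops first: 210 orders
heap linearizations: 462

462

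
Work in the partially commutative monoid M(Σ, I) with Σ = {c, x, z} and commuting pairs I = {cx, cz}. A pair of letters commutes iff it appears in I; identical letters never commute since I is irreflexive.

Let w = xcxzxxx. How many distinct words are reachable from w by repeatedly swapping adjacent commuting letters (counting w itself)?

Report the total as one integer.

7

0(x) covers ∅
1(c) covers ∅
2(x) covers 0:x
3(z) covers 2:x
4(x) covers 3:z
5(x) covers 4:x
6(x) covers 5:x
floor of heap: 0:x, 1:c
completions by unplaced set U, small U first (add the entries for U minus each lowest piece of U):
  |U|=1: {1}:1  {6}:1
  |U|=2: {1,6}:2  {5,6}:1
  |U|=3: {1,5,6}:3  {4,5,6}:1
  |U|=4: {1,4,5,6}:4  {3,4,5,6}:1
  |U|=5: {1,3,4,5,6}:5  {2,3,4,5,6}:1
  start at 0(x): 6
  start at 1(c): 1
sum over floor = 7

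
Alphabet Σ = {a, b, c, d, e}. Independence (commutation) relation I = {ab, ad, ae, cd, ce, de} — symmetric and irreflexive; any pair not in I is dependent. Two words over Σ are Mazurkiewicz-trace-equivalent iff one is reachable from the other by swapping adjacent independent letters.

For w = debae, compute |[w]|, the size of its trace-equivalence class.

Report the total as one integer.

0(d) covers ∅
1(e) covers ∅
2(b) covers 0:d, 1:e
3(a) covers ∅
4(e) covers 2:b
floor of heap: 0:d, 1:e, 3:a
completions by unplaced set U, small U first (add the entries for U minus each lowest piece of U):
  |U|=1: {3}:1  {4}:1
  |U|=2: {2,4}:1  {3,4}:2
  |U|=3: {0,2,4}:1  {1,2,4}:1  {2,3,4}:3
  start at 0(d): 4
  start at 1(e): 4
  start at 3(a): 2
sum over floor = 10

10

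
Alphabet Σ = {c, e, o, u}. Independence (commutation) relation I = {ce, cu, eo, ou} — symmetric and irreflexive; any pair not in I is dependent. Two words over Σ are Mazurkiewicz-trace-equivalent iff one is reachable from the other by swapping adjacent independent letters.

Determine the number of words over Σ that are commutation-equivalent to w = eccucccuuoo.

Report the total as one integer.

drop 0:e onto floor
drop 1:c onto floor
drop 2:c onto {1:c}
drop 3:u onto {0:e}
drop 4:c onto {2:c}
drop 5:c onto {4:c}
drop 6:c onto {5:c}
drop 7:u onto {3:u}
drop 8:u onto {7:u}
drop 9:o onto {6:c}
drop 10:o onto {9:o}
ground layer = {0:e, 1:c}
drop-orders for the pieces not yet dropped (sum over which currently-grounded one goes next):
  1 to go: {8} 1  {10} 1
  2 to go: {7,8} 1  {8,10} 2  {9,10} 1
  3 to go: {3,7,8} 1  {6,9,10} 1  {7,8,10} 3  {8,9,10} 3
  4 to go: {0,3,7,8} 1  {3,7,8,10} 4  {5,6,9,10} 1  {6,8,9,10} 4  {7,8,9,10} 6
  5 to go: {0,3,7,8,10} 5  {3,7,8,9,10} 10  {4,5,6,9,10} 1  {5,6,8,9,10} 5  {6,7,8,9,10} 10
  6 to go: {0,3,7,8,9,10} 15  {2,4,5,6,9,10} 1  {3,6,7,8,9,10} 20  {4,5,6,8,9,10} 6  {5,6,7,8,9,10} 15
  7 to go: {0,3,6,7,8,9,10} 35  {1,2,4,5,6,9,10} 1  {2,4,5,6,8,9,10} 7  {3,5,6,7,8,9,10} 35  {4,5,6,7,8,9,10} 21
  8 to go: {0,3,5,6,7,8,9,10} 70  {1,2,4,5,6,8,9,10} 8  {2,4,5,6,7,8,9,10} 28  {3,4,5,6,7,8,9,10} 56
  9 to go: {0,3,4,5,6,7,8,9,10} 126  {1,2,4,5,6,7,8,9,10} 36  {2,3,4,5,6,7,8,9,10} 84
  if 0:e drops first: 120 orders
  if 1:c drops first: 210 orders
heap linearizations: 330

330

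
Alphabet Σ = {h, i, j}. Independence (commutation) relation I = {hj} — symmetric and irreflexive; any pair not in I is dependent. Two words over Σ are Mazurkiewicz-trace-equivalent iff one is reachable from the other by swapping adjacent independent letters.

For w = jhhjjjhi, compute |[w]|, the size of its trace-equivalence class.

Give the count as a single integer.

35

#0=j has no predecessor
#1=h has no predecessor
#2=h depends on [1:h]
#3=j depends on [0:j]
#4=j depends on [3:j]
#5=j depends on [4:j]
#6=h depends on [2:h]
#7=i depends on [5:j, 6:h]
sources: [0:j, 1:h]
N(rest) = Σ N(rest − s) over sources s of rest; N(one piece) = 1:
  size 1 → [7]=1
  size 2 → [5,7]=1  [6,7]=1
  size 3 → [2,6,7]=1  [4,5,7]=1  [5,6,7]=2
  size 4 → [1,2,6,7]=1  [2,5,6,7]=3  [3,4,5,7]=1  [4,5,6,7]=3
  size 5 → [0,3,4,5,7]=1  [1,2,5,6,7]=4  [2,4,5,6,7]=6  [3,4,5,6,7]=4
  size 6 → [0,3,4,5,6,7]=5  [1,2,4,5,6,7]=10  [2,3,4,5,6,7]=10
  first=0(j) contributes 20
  first=1(h) contributes 15
|[w]| = 35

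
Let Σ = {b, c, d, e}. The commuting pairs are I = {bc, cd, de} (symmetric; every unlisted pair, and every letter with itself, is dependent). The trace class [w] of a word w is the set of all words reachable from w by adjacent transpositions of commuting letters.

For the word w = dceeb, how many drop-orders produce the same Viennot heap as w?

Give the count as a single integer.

4

drop 0:d onto floor
drop 1:c onto floor
drop 2:e onto {1:c}
drop 3:e onto {2:e}
drop 4:b onto {0:d, 3:e}
ground layer = {0:d, 1:c}
drop-orders for the pieces not yet dropped (sum over which currently-grounded one goes next):
  1 to go: {4} 1
  2 to go: {0,4} 1  {3,4} 1
  3 to go: {0,3,4} 2  {2,3,4} 1
  if 0:d drops first: 1 orders
  if 1:c drops first: 3 orders
heap linearizations: 4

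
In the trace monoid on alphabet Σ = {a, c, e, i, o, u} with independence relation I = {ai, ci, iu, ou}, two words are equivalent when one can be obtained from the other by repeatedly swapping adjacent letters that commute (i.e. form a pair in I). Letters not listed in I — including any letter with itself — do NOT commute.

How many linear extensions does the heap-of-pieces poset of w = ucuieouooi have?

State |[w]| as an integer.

piece 0:u — minimal
piece 1:c rests on {0:u}
piece 2:u rests on {1:c}
piece 3:i — minimal
piece 4:e rests on {2:u, 3:i}
piece 5:o rests on {4:e}
piece 6:u rests on {4:e}
piece 7:o rests on {5:o}
piece 8:o rests on {7:o}
piece 9:i rests on {8:o}
minimal pieces: {0:u, 3:i}
ways to finish when only these pieces remain (= sum over removing one remaining piece with nothing left below it):
  1 left: {6}→1  {9}→1
  2 left: {6,9}→2  {8,9}→1
  3 left: {6,8,9}→3  {7,8,9}→1
  4 left: {5,7,8,9}→1  {6,7,8,9}→4
  5 left: {5,6,7,8,9}→5
  6 left: {4,5,6,7,8,9}→5
  7 left: {2,4,5,6,7,8,9}→5  {3,4,5,6,7,8,9}→5
  8 left: {1,2,4,5,6,7,8,9}→5  {2,3,4,5,6,7,8,9}→10
  placing 0:u first → 15 extensions
  placing 3:i first → 5 extensions
total linear extensions = 20

20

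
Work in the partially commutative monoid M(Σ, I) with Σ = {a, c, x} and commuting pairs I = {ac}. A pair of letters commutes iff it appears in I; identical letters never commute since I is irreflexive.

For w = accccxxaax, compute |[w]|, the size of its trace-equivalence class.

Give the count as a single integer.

5

drop 0:a onto floor
drop 1:c onto floor
drop 2:c onto {1:c}
drop 3:c onto {2:c}
drop 4:c onto {3:c}
drop 5:x onto {0:a, 4:c}
drop 6:x onto {5:x}
drop 7:a onto {6:x}
drop 8:a onto {7:a}
drop 9:x onto {8:a}
ground layer = {0:a, 1:c}
drop-orders for the pieces not yet dropped (sum over which currently-grounded one goes next):
  1 to go: {9} 1
  2 to go: {8,9} 1
  3 to go: {7,8,9} 1
  4 to go: {6,7,8,9} 1
  5 to go: {5,6,7,8,9} 1
  6 to go: {0,5,6,7,8,9} 1  {4,5,6,7,8,9} 1
  7 to go: {0,4,5,6,7,8,9} 2  {3,4,5,6,7,8,9} 1
  8 to go: {0,3,4,5,6,7,8,9} 3  {2,3,4,5,6,7,8,9} 1
  if 0:a drops first: 1 orders
  if 1:c drops first: 4 orders
heap linearizations: 5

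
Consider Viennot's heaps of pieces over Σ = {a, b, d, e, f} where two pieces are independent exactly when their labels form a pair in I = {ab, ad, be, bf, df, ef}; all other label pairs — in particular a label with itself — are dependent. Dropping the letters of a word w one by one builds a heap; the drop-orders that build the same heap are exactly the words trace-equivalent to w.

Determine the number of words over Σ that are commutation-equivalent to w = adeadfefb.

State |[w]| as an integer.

70

0(a) covers ∅
1(d) covers ∅
2(e) covers 0:a, 1:d
3(a) covers 2:e
4(d) covers 2:e
5(f) covers 3:a
6(e) covers 3:a, 4:d
7(f) covers 5:f
8(b) covers 4:d
floor of heap: 0:a, 1:d
completions by unplaced set U, small U first (add the entries for U minus each lowest piece of U):
  |U|=1: {6}:1  {7}:1  {8}:1
  |U|=2: {5,7}:1  {6,7}:2  {6,8}:2  {7,8}:2
  |U|=3: {4,6,8}:2  {5,6,7}:3  {5,7,8}:3  {6,7,8}:6
  |U|=4: {3,5,6,7}:3  {4,6,7,8}:8  {5,6,7,8}:12
  |U|=5: {3,5,6,7,8}:15  {4,5,6,7,8}:20
  |U|=6: {3,4,5,6,7,8}:35
  |U|=7: {2,3,4,5,6,7,8}:35
  start at 0(a): 35
  start at 1(d): 35
sum over floor = 70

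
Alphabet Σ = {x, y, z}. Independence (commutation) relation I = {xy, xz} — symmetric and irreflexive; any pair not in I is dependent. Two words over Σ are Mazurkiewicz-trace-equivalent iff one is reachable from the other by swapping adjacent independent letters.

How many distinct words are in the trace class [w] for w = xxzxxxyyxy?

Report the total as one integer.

#0=x has no predecessor
#1=x depends on [0:x]
#2=z has no predecessor
#3=x depends on [1:x]
#4=x depends on [3:x]
#5=x depends on [4:x]
#6=y depends on [2:z]
#7=y depends on [6:y]
#8=x depends on [5:x]
#9=y depends on [7:y]
sources: [0:x, 2:z]
N(rest) = Σ N(rest − s) over sources s of rest; N(one piece) = 1:
  size 1 → [8]=1  [9]=1
  size 2 → [5,8]=1  [7,9]=1  [8,9]=2
  size 3 → [4,5,8]=1  [5,8,9]=3  [6,7,9]=1  [7,8,9]=3
  size 4 → [2,6,7,9]=1  [3,4,5,8]=1  [4,5,8,9]=4  [5,7,8,9]=6  [6,7,8,9]=4
  size 5 → [1,3,4,5,8]=1  [2,6,7,8,9]=5  [3,4,5,8,9]=5  [4,5,7,8,9]=10  [5,6,7,8,9]=10
  size 6 → [0,1,3,4,5,8]=1  [1,3,4,5,8,9]=6  [2,5,6,7,8,9]=15  [3,4,5,7,8,9]=15  [4,5,6,7,8,9]=20
  size 7 → [0,1,3,4,5,8,9]=7  [1,3,4,5,7,8,9]=21  [2,4,5,6,7,8,9]=35  [3,4,5,6,7,8,9]=35
  size 8 → [0,1,3,4,5,7,8,9]=28  [1,3,4,5,6,7,8,9]=56  [2,3,4,5,6,7,8,9]=70
  first=0(x) contributes 126
  first=2(z) contributes 84
|[w]| = 210

210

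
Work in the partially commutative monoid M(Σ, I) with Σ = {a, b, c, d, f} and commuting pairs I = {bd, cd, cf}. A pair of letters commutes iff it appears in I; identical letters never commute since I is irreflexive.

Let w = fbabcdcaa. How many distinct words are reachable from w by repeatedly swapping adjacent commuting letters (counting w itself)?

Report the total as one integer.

drop 0:f onto floor
drop 1:b onto {0:f}
drop 2:a onto {1:b}
drop 3:b onto {2:a}
drop 4:c onto {3:b}
drop 5:d onto {2:a}
drop 6:c onto {4:c}
drop 7:a onto {5:d, 6:c}
drop 8:a onto {7:a}
ground layer = {0:f}
drop-orders for the pieces not yet dropped (sum over which currently-grounded one goes next):
  1 to go: {8} 1
  2 to go: {7,8} 1
  3 to go: {5,7,8} 1  {6,7,8} 1
  4 to go: {4,6,7,8} 1  {5,6,7,8} 2
  5 to go: {3,4,6,7,8} 1  {4,5,6,7,8} 3
  6 to go: {3,4,5,6,7,8} 4
  7 to go: {2,3,4,5,6,7,8} 4
  if 0:f drops first: 4 orders

4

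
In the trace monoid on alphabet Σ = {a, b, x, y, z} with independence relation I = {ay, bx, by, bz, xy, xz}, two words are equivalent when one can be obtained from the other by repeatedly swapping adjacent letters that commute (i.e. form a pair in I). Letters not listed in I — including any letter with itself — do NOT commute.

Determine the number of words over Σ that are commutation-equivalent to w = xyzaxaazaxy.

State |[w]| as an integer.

9

#0=x has no predecessor
#1=y has no predecessor
#2=z depends on [1:y]
#3=a depends on [0:x, 2:z]
#4=x depends on [3:a]
#5=a depends on [4:x]
#6=a depends on [5:a]
#7=z depends on [6:a]
#8=a depends on [7:z]
#9=x depends on [8:a]
#10=y depends on [7:z]
sources: [0:x, 1:y]
N(rest) = Σ N(rest − s) over sources s of rest; N(one piece) = 1:
  size 1 → [9]=1  [10]=1
  size 2 → [8,9]=1  [9,10]=2
  size 3 → [8,9,10]=3
  size 4 → [7,8,9,10]=3
  size 5 → [6,7,8,9,10]=3
  size 6 → [5,6,7,8,9,10]=3
  size 7 → [4,5,6,7,8,9,10]=3
  size 8 → [3,4,5,6,7,8,9,10]=3
  size 9 → [0,3,4,5,6,7,8,9,10]=3  [2,3,4,5,6,7,8,9,10]=3
  first=0(x) contributes 3
  first=1(y) contributes 6
|[w]| = 9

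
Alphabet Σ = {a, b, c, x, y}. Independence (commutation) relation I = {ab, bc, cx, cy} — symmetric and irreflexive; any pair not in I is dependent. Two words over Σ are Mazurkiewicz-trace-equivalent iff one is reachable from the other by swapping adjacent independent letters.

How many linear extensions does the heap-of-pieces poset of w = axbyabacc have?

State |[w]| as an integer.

0(a) covers ∅
1(x) covers 0:a
2(b) covers 1:x
3(y) covers 2:b
4(a) covers 3:y
5(b) covers 3:y
6(a) covers 4:a
7(c) covers 6:a
8(c) covers 7:c
floor of heap: 0:a
completions by unplaced set U, small U first (add the entries for U minus each lowest piece of U):
  |U|=1: {5}:1  {8}:1
  |U|=2: {5,8}:2  {7,8}:1
  |U|=3: {5,7,8}:3  {6,7,8}:1
  |U|=4: {4,6,7,8}:1  {5,6,7,8}:4
  |U|=5: {4,5,6,7,8}:5
  |U|=6: {3,4,5,6,7,8}:5
  |U|=7: {2,3,4,5,6,7,8}:5
  start at 0(a): 5

5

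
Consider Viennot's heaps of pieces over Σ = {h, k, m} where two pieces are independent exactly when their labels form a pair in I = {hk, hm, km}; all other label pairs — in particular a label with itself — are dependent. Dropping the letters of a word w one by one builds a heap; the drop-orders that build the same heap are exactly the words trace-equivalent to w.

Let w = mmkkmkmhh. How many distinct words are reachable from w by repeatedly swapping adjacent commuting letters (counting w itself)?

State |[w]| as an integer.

1260

#0=m has no predecessor
#1=m depends on [0:m]
#2=k has no predecessor
#3=k depends on [2:k]
#4=m depends on [1:m]
#5=k depends on [3:k]
#6=m depends on [4:m]
#7=h has no predecessor
#8=h depends on [7:h]
sources: [0:m, 2:k, 7:h]
N(rest) = Σ N(rest − s) over sources s of rest; N(one piece) = 1:
  size 1 → [5]=1  [6]=1  [8]=1
  size 2 → [3,5]=1  [4,6]=1  [5,6]=2  [5,8]=2  [6,8]=2  [7,8]=1
  size 3 → [1,4,6]=1  [2,3,5]=1  [3,5,6]=3  [3,5,8]=3  [4,5,6]=3  [4,6,8]=3  [5,6,8]=6  [5,7,8]=3  [6,7,8]=3
  size 4 → [0,1,4,6]=1  [1,4,5,6]=4  [1,4,6,8]=4  [2,3,5,6]=4  [2,3,5,8]=4  [3,4,5,6]=6  [3,5,6,8]=12  [3,5,7,8]=6  [4,5,6,8]=12  [4,6,7,8]=6  [5,6,7,8]=12
  size 5 → [0,1,4,5,6]=5  [0,1,4,6,8]=5  [1,3,4,5,6]=10  [1,4,5,6,8]=20  [1,4,6,7,8]=10  [2,3,4,5,6]=10  [2,3,5,6,8]=20  [2,3,5,7,8]=10  [3,4,5,6,8]=30  [3,5,6,7,8]=30  [4,5,6,7,8]=30
  size 6 → [0,1,3,4,5,6]=15  [0,1,4,5,6,8]=30  [0,1,4,6,7,8]=15  [1,2,3,4,5,6]=20  [1,3,4,5,6,8]=60  [1,4,5,6,7,8]=60  [2,3,4,5,6,8]=60  [2,3,5,6,7,8]=60  [3,4,5,6,7,8]=90
  size 7 → [0,1,2,3,4,5,6]=35  [0,1,3,4,5,6,8]=105  [0,1,4,5,6,7,8]=105  [1,2,3,4,5,6,8]=140  [1,3,4,5,6,7,8]=210  [2,3,4,5,6,7,8]=210
  first=0(m) contributes 560
  first=2(k) contributes 420
  first=7(h) contributes 280
|[w]| = 1260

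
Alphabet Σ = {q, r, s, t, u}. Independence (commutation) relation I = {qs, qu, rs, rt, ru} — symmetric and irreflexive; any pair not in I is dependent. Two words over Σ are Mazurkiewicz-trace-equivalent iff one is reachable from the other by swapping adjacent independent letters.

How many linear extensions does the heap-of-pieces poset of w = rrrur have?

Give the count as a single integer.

drop 0:r onto floor
drop 1:r onto {0:r}
drop 2:r onto {1:r}
drop 3:u onto floor
drop 4:r onto {2:r}
ground layer = {0:r, 3:u}
drop-orders for the pieces not yet dropped (sum over which currently-grounded one goes next):
  1 to go: {3} 1  {4} 1
  2 to go: {2,4} 1  {3,4} 2
  3 to go: {1,2,4} 1  {2,3,4} 3
  if 0:r drops first: 4 orders
  if 3:u drops first: 1 orders
heap linearizations: 5

5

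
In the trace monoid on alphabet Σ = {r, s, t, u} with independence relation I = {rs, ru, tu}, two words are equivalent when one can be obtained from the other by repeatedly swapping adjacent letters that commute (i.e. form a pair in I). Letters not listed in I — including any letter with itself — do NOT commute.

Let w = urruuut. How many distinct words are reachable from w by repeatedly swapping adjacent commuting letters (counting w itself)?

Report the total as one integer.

35

0(u) covers ∅
1(r) covers ∅
2(r) covers 1:r
3(u) covers 0:u
4(u) covers 3:u
5(u) covers 4:u
6(t) covers 2:r
floor of heap: 0:u, 1:r
completions by unplaced set U, small U first (add the entries for U minus each lowest piece of U):
  |U|=1: {5}:1  {6}:1
  |U|=2: {2,6}:1  {4,5}:1  {5,6}:2
  |U|=3: {1,2,6}:1  {2,5,6}:3  {3,4,5}:1  {4,5,6}:3
  |U|=4: {0,3,4,5}:1  {1,2,5,6}:4  {2,4,5,6}:6  {3,4,5,6}:4
  |U|=5: {0,3,4,5,6}:5  {1,2,4,5,6}:10  {2,3,4,5,6}:10
  start at 0(u): 20
  start at 1(r): 15
sum over floor = 35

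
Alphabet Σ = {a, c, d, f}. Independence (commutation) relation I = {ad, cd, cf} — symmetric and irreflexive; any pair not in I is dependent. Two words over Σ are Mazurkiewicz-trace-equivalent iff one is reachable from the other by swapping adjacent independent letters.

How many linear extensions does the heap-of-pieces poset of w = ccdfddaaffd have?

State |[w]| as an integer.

53

0(c) covers ∅
1(c) covers 0:c
2(d) covers ∅
3(f) covers 2:d
4(d) covers 3:f
5(d) covers 4:d
6(a) covers 1:c, 3:f
7(a) covers 6:a
8(f) covers 5:d, 7:a
9(f) covers 8:f
10(d) covers 9:f
floor of heap: 0:c, 2:d
completions by unplaced set U, small U first (add the entries for U minus each lowest piece of U):
  |U|=1: {10}:1
  |U|=2: {9,10}:1
  |U|=3: {8,9,10}:1
  |U|=4: {5,8,9,10}:1  {7,8,9,10}:1
  |U|=5: {4,5,8,9,10}:1  {5,7,8,9,10}:2  {6,7,8,9,10}:1
  |U|=6: {1,6,7,8,9,10}:1  {4,5,7,8,9,10}:3  {5,6,7,8,9,10}:3
  |U|=7: {0,1,6,7,8,9,10}:1  {1,5,6,7,8,9,10}:4  {4,5,6,7,8,9,10}:6
  |U|=8: {0,1,5,6,7,8,9,10}:5  {1,4,5,6,7,8,9,10}:10  {3,4,5,6,7,8,9,10}:6
  |U|=9: {0,1,4,5,6,7,8,9,10}:15  {1,3,4,5,6,7,8,9,10}:16  {2,3,4,5,6,7,8,9,10}:6
  start at 0(c): 22
  start at 2(d): 31
sum over floor = 53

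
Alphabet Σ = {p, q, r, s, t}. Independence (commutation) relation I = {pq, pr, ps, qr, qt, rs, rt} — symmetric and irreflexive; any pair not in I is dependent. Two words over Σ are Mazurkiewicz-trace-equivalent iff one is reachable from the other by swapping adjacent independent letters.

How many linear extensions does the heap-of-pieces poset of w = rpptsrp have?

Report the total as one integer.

0(r) covers ∅
1(p) covers ∅
2(p) covers 1:p
3(t) covers 2:p
4(s) covers 3:t
5(r) covers 0:r
6(p) covers 3:t
floor of heap: 0:r, 1:p
completions by unplaced set U, small U first (add the entries for U minus each lowest piece of U):
  |U|=1: {4}:1  {5}:1  {6}:1
  |U|=2: {0,5}:1  {4,5}:2  {4,6}:2  {5,6}:2
  |U|=3: {0,4,5}:3  {0,5,6}:3  {3,4,6}:2  {4,5,6}:6
  |U|=4: {0,4,5,6}:12  {2,3,4,6}:2  {3,4,5,6}:8
  |U|=5: {0,3,4,5,6}:20  {1,2,3,4,6}:2  {2,3,4,5,6}:10
  start at 0(r): 12
  start at 1(p): 30
sum over floor = 42

42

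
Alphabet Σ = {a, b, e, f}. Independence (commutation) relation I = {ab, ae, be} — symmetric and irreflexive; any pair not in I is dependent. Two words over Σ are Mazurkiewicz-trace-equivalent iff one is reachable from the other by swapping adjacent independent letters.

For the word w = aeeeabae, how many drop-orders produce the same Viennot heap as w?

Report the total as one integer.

#0=a has no predecessor
#1=e has no predecessor
#2=e depends on [1:e]
#3=e depends on [2:e]
#4=a depends on [0:a]
#5=b has no predecessor
#6=a depends on [4:a]
#7=e depends on [3:e]
sources: [0:a, 1:e, 5:b]
N(rest) = Σ N(rest − s) over sources s of rest; N(one piece) = 1:
  size 1 → [5]=1  [6]=1  [7]=1
  size 2 → [3,7]=1  [4,6]=1  [5,6]=2  [5,7]=2  [6,7]=2
  size 3 → [0,4,6]=1  [2,3,7]=1  [3,5,7]=3  [3,6,7]=3  [4,5,6]=3  [4,6,7]=3  [5,6,7]=6
  size 4 → [0,4,5,6]=4  [0,4,6,7]=4  [1,2,3,7]=1  [2,3,5,7]=4  [2,3,6,7]=4  [3,4,6,7]=6  [3,5,6,7]=12  [4,5,6,7]=12
  size 5 → [0,3,4,6,7]=10  [0,4,5,6,7]=20  [1,2,3,5,7]=5  [1,2,3,6,7]=5  [2,3,4,6,7]=10  [2,3,5,6,7]=20  [3,4,5,6,7]=30
  size 6 → [0,2,3,4,6,7]=20  [0,3,4,5,6,7]=60  [1,2,3,4,6,7]=15  [1,2,3,5,6,7]=30  [2,3,4,5,6,7]=60
  first=0(a) contributes 105
  first=1(e) contributes 140
  first=5(b) contributes 35
|[w]| = 280

280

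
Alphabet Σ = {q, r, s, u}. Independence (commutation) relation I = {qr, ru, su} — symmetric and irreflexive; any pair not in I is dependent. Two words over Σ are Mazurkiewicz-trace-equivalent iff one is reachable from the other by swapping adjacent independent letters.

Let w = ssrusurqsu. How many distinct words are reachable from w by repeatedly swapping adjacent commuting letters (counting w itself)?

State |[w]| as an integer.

87

drop 0:s onto floor
drop 1:s onto {0:s}
drop 2:r onto {1:s}
drop 3:u onto floor
drop 4:s onto {2:r}
drop 5:u onto {3:u}
drop 6:r onto {4:s}
drop 7:q onto {4:s, 5:u}
drop 8:s onto {6:r, 7:q}
drop 9:u onto {7:q}
ground layer = {0:s, 3:u}
drop-orders for the pieces not yet dropped (sum over which currently-grounded one goes next):
  1 to go: {8} 1  {9} 1
  2 to go: {6,8} 1  {8,9} 2
  3 to go: {6,8,9} 3  {7,8,9} 2
  4 to go: {5,7,8,9} 2  {6,7,8,9} 5
  5 to go: {3,5,7,8,9} 2  {4,6,7,8,9} 5  {5,6,7,8,9} 7
  6 to go: {2,4,6,7,8,9} 5  {3,5,6,7,8,9} 9  {4,5,6,7,8,9} 12
  7 to go: {1,2,4,6,7,8,9} 5  {2,4,5,6,7,8,9} 17  {3,4,5,6,7,8,9} 21
  8 to go: {0,1,2,4,6,7,8,9} 5  {1,2,4,5,6,7,8,9} 22  {2,3,4,5,6,7,8,9} 38
  if 0:s drops first: 60 orders
  if 3:u drops first: 27 orders
heap linearizations: 87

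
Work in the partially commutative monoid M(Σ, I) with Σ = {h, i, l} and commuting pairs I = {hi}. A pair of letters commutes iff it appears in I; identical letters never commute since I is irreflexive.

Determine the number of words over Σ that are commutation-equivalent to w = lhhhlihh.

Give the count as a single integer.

3

drop 0:l onto floor
drop 1:h onto {0:l}
drop 2:h onto {1:h}
drop 3:h onto {2:h}
drop 4:l onto {3:h}
drop 5:i onto {4:l}
drop 6:h onto {4:l}
drop 7:h onto {6:h}
ground layer = {0:l}
drop-orders for the pieces not yet dropped (sum over which currently-grounded one goes next):
  1 to go: {5} 1  {7} 1
  2 to go: {5,7} 2  {6,7} 1
  3 to go: {5,6,7} 3
  4 to go: {4,5,6,7} 3
  5 to go: {3,4,5,6,7} 3
  6 to go: {2,3,4,5,6,7} 3
  if 0:l drops first: 3 orders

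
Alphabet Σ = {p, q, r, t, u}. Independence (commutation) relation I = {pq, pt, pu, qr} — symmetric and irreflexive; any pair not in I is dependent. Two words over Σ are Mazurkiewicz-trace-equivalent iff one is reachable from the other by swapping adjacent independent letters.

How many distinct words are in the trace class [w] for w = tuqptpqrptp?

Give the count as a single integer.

drop 0:t onto floor
drop 1:u onto {0:t}
drop 2:q onto {1:u}
drop 3:p onto floor
drop 4:t onto {2:q}
drop 5:p onto {3:p}
drop 6:q onto {4:t}
drop 7:r onto {4:t, 5:p}
drop 8:p onto {7:r}
drop 9:t onto {6:q, 7:r}
drop 10:p onto {8:p}
ground layer = {0:t, 3:p}
drop-orders for the pieces not yet dropped (sum over which currently-grounded one goes next):
  1 to go: {9} 1  {10} 1
  2 to go: {6,9} 1  {8,10} 1  {9,10} 2
  3 to go: {6,9,10} 3  {8,9,10} 3
  4 to go: {6,8,9,10} 6  {7,8,9,10} 3
  5 to go: {5,7,8,9,10} 3  {6,7,8,9,10} 9
  6 to go: {3,5,7,8,9,10} 3  {4,6,7,8,9,10} 9  {5,6,7,8,9,10} 12
  7 to go: {2,4,6,7,8,9,10} 9  {3,5,6,7,8,9,10} 15  {4,5,6,7,8,9,10} 21
  8 to go: {1,2,4,6,7,8,9,10} 9  {2,4,5,6,7,8,9,10} 30  {3,4,5,6,7,8,9,10} 36
  9 to go: {0,1,2,4,6,7,8,9,10} 9  {1,2,4,5,6,7,8,9,10} 39  {2,3,4,5,6,7,8,9,10} 66
  if 0:t drops first: 105 orders
  if 3:p drops first: 48 orders
heap linearizations: 153

153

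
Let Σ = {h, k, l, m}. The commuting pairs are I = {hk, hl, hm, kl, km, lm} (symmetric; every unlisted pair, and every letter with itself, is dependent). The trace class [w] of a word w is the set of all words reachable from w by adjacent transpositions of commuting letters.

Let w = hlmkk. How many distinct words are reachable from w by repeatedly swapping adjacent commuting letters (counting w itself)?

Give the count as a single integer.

drop 0:h onto floor
drop 1:l onto floor
drop 2:m onto floor
drop 3:k onto floor
drop 4:k onto {3:k}
ground layer = {0:h, 1:l, 2:m, 3:k}
drop-orders for the pieces not yet dropped (sum over which currently-grounded one goes next):
  1 to go: {0} 1  {1} 1  {2} 1  {4} 1
  2 to go: {0,1} 2  {0,2} 2  {0,4} 2  {1,2} 2  {1,4} 2  {2,4} 2  {3,4} 1
  3 to go: {0,1,2} 6  {0,1,4} 6  {0,2,4} 6  {0,3,4} 3  {1,2,4} 6  {1,3,4} 3  {2,3,4} 3
  if 0:h drops first: 12 orders
  if 1:l drops first: 12 orders
  if 2:m drops first: 12 orders
  if 3:k drops first: 24 orders
heap linearizations: 60

60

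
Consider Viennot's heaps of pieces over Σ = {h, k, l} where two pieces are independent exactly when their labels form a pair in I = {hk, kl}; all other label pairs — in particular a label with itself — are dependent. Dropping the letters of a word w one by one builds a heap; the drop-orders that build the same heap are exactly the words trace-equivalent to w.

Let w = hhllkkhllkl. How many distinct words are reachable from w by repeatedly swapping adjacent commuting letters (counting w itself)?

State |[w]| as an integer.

piece 0:h — minimal
piece 1:h rests on {0:h}
piece 2:l rests on {1:h}
piece 3:l rests on {2:l}
piece 4:k — minimal
piece 5:k rests on {4:k}
piece 6:h rests on {3:l}
piece 7:l rests on {6:h}
piece 8:l rests on {7:l}
piece 9:k rests on {5:k}
piece 10:l rests on {8:l}
minimal pieces: {0:h, 4:k}
ways to finish when only these pieces remain (= sum over removing one remaining piece with nothing left below it):
  1 left: {9}→1  {10}→1
  2 left: {5,9}→1  {8,10}→1  {9,10}→2
  3 left: {4,5,9}→1  {5,9,10}→3  {7,8,10}→1  {8,9,10}→3
  4 left: {4,5,9,10}→4  {5,8,9,10}→6  {6,7,8,10}→1  {7,8,9,10}→4
  5 left: {3,6,7,8,10}→1  {4,5,8,9,10}→10  {5,7,8,9,10}→10  {6,7,8,9,10}→5
  6 left: {2,3,6,7,8,10}→1  {3,6,7,8,9,10}→6  {4,5,7,8,9,10}→20  {5,6,7,8,9,10}→15
  7 left: {1,2,3,6,7,8,10}→1  {2,3,6,7,8,9,10}→7  {3,5,6,7,8,9,10}→21  {4,5,6,7,8,9,10}→35
  8 left: {0,1,2,3,6,7,8,10}→1  {1,2,3,6,7,8,9,10}→8  {2,3,5,6,7,8,9,10}→28  {3,4,5,6,7,8,9,10}→56
  9 left: {0,1,2,3,6,7,8,9,10}→9  {1,2,3,5,6,7,8,9,10}→36  {2,3,4,5,6,7,8,9,10}→84
  placing 0:h first → 120 extensions
  placing 4:k first → 45 extensions
total linear extensions = 165

165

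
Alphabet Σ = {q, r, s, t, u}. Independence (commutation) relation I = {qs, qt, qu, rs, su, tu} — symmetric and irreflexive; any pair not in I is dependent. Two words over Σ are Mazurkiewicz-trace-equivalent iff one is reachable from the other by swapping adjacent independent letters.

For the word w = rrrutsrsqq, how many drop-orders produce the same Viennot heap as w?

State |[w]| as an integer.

0(r) covers ∅
1(r) covers 0:r
2(r) covers 1:r
3(u) covers 2:r
4(t) covers 2:r
5(s) covers 4:t
6(r) covers 3:u, 4:t
7(s) covers 5:s
8(q) covers 6:r
9(q) covers 8:q
floor of heap: 0:r
completions by unplaced set U, small U first (add the entries for U minus each lowest piece of U):
  |U|=1: {7}:1  {9}:1
  |U|=2: {5,7}:1  {7,9}:2  {8,9}:1
  |U|=3: {5,7,9}:3  {6,8,9}:1  {7,8,9}:3
  |U|=4: {3,6,8,9}:1  {5,7,8,9}:6  {6,7,8,9}:4
  |U|=5: {3,6,7,8,9}:5  {5,6,7,8,9}:10
  |U|=6: {3,5,6,7,8,9}:15  {4,5,6,7,8,9}:10
  |U|=7: {3,4,5,6,7,8,9}:25
  |U|=8: {2,3,4,5,6,7,8,9}:25
  start at 0(r): 25

25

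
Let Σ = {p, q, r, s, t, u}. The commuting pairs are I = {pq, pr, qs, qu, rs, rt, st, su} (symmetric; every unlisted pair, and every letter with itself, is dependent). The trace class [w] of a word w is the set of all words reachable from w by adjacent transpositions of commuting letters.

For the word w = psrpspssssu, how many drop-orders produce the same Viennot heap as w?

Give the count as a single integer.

40

piece 0:p — minimal
piece 1:s rests on {0:p}
piece 2:r — minimal
piece 3:p rests on {1:s}
piece 4:s rests on {3:p}
piece 5:p rests on {4:s}
piece 6:s rests on {5:p}
piece 7:s rests on {6:s}
piece 8:s rests on {7:s}
piece 9:s rests on {8:s}
piece 10:u rests on {2:r, 5:p}
minimal pieces: {0:p, 2:r}
ways to finish when only these pieces remain (= sum over removing one remaining piece with nothing left below it):
  1 left: {9}→1  {10}→1
  2 left: {2,10}→1  {8,9}→1  {9,10}→2
  3 left: {2,9,10}→3  {7,8,9}→1  {8,9,10}→3
  4 left: {2,8,9,10}→6  {6,7,8,9}→1  {7,8,9,10}→4
  5 left: {2,7,8,9,10}→10  {6,7,8,9,10}→5
  6 left: {2,6,7,8,9,10}→15  {5,6,7,8,9,10}→5
  7 left: {2,5,6,7,8,9,10}→20  {4,5,6,7,8,9,10}→5
  8 left: {2,4,5,6,7,8,9,10}→25  {3,4,5,6,7,8,9,10}→5
  9 left: {1,3,4,5,6,7,8,9,10}→5  {2,3,4,5,6,7,8,9,10}→30
  placing 0:p first → 35 extensions
  placing 2:r first → 5 extensions
total linear extensions = 40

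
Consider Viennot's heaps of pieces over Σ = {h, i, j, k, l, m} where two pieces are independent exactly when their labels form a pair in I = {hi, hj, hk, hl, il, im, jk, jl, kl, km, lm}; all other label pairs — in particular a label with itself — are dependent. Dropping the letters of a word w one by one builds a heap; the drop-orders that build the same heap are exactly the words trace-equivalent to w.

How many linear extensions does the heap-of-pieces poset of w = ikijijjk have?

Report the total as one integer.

3

piece 0:i — minimal
piece 1:k rests on {0:i}
piece 2:i rests on {1:k}
piece 3:j rests on {2:i}
piece 4:i rests on {3:j}
piece 5:j rests on {4:i}
piece 6:j rests on {5:j}
piece 7:k rests on {4:i}
minimal pieces: {0:i}
ways to finish when only these pieces remain (= sum over removing one remaining piece with nothing left below it):
  1 left: {6}→1  {7}→1
  2 left: {5,6}→1  {6,7}→2
  3 left: {5,6,7}→3
  4 left: {4,5,6,7}→3
  5 left: {3,4,5,6,7}→3
  6 left: {2,3,4,5,6,7}→3
  placing 0:i first → 3 extensions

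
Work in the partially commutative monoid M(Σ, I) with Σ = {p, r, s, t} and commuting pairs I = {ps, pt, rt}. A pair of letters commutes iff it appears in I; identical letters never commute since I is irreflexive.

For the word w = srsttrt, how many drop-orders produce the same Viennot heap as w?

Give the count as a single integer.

4

#0=s has no predecessor
#1=r depends on [0:s]
#2=s depends on [1:r]
#3=t depends on [2:s]
#4=t depends on [3:t]
#5=r depends on [2:s]
#6=t depends on [4:t]
sources: [0:s]
N(rest) = Σ N(rest − s) over sources s of rest; N(one piece) = 1:
  size 1 → [5]=1  [6]=1
  size 2 → [4,6]=1  [5,6]=2
  size 3 → [3,4,6]=1  [4,5,6]=3
  size 4 → [3,4,5,6]=4
  size 5 → [2,3,4,5,6]=4
  first=0(s) contributes 4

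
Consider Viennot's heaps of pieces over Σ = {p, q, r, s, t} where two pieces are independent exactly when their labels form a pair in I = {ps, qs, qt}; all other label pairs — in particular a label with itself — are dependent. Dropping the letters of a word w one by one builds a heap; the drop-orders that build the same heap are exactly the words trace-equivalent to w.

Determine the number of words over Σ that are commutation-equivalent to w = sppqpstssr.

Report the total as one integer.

15

piece 0:s — minimal
piece 1:p — minimal
piece 2:p rests on {1:p}
piece 3:q rests on {2:p}
piece 4:p rests on {3:q}
piece 5:s rests on {0:s}
piece 6:t rests on {4:p, 5:s}
piece 7:s rests on {6:t}
piece 8:s rests on {7:s}
piece 9:r rests on {8:s}
minimal pieces: {0:s, 1:p}
ways to finish when only these pieces remain (= sum over removing one remaining piece with nothing left below it):
  1 left: {9}→1
  2 left: {8,9}→1
  3 left: {7,8,9}→1
  4 left: {6,7,8,9}→1
  5 left: {4,6,7,8,9}→1  {5,6,7,8,9}→1
  6 left: {0,5,6,7,8,9}→1  {3,4,6,7,8,9}→1  {4,5,6,7,8,9}→2
  7 left: {0,4,5,6,7,8,9}→3  {2,3,4,6,7,8,9}→1  {3,4,5,6,7,8,9}→3
  8 left: {0,3,4,5,6,7,8,9}→6  {1,2,3,4,6,7,8,9}→1  {2,3,4,5,6,7,8,9}→4
  placing 0:s first → 5 extensions
  placing 1:p first → 10 extensions
total linear extensions = 15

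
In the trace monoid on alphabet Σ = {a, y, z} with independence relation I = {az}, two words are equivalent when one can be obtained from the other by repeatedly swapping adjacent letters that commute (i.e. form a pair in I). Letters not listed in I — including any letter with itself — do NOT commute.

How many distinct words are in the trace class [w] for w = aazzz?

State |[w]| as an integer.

#0=a has no predecessor
#1=a depends on [0:a]
#2=z has no predecessor
#3=z depends on [2:z]
#4=z depends on [3:z]
sources: [0:a, 2:z]
N(rest) = Σ N(rest − s) over sources s of rest; N(one piece) = 1:
  size 1 → [1]=1  [4]=1
  size 2 → [0,1]=1  [1,4]=2  [3,4]=1
  size 3 → [0,1,4]=3  [1,3,4]=3  [2,3,4]=1
  first=0(a) contributes 4
  first=2(z) contributes 6
|[w]| = 10

10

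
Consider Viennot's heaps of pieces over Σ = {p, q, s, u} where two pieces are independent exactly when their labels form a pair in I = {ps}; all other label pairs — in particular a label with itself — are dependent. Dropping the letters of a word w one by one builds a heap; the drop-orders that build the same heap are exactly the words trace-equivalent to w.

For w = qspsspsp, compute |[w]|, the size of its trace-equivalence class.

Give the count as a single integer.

drop 0:q onto floor
drop 1:s onto {0:q}
drop 2:p onto {0:q}
drop 3:s onto {1:s}
drop 4:s onto {3:s}
drop 5:p onto {2:p}
drop 6:s onto {4:s}
drop 7:p onto {5:p}
ground layer = {0:q}
drop-orders for the pieces not yet dropped (sum over which currently-grounded one goes next):
  1 to go: {6} 1  {7} 1
  2 to go: {4,6} 1  {5,7} 1  {6,7} 2
  3 to go: {2,5,7} 1  {3,4,6} 1  {4,6,7} 3  {5,6,7} 3
  4 to go: {1,3,4,6} 1  {2,5,6,7} 4  {3,4,6,7} 4  {4,5,6,7} 6
  5 to go: {1,3,4,6,7} 5  {2,4,5,6,7} 10  {3,4,5,6,7} 10
  6 to go: {1,3,4,5,6,7} 15  {2,3,4,5,6,7} 20
  if 0:q drops first: 35 orders

35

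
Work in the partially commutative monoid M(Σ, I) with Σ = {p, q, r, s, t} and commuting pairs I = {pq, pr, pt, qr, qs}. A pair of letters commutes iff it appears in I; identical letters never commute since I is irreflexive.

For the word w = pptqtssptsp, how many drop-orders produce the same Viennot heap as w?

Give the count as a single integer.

piece 0:p — minimal
piece 1:p rests on {0:p}
piece 2:t — minimal
piece 3:q rests on {2:t}
piece 4:t rests on {3:q}
piece 5:s rests on {1:p, 4:t}
piece 6:s rests on {5:s}
piece 7:p rests on {6:s}
piece 8:t rests on {6:s}
piece 9:s rests on {7:p, 8:t}
piece 10:p rests on {9:s}
minimal pieces: {0:p, 2:t}
ways to finish when only these pieces remain (= sum over removing one remaining piece with nothing left below it):
  1 left: {10}→1
  2 left: {9,10}→1
  3 left: {7,9,10}→1  {8,9,10}→1
  4 left: {7,8,9,10}→2
  5 left: {6,7,8,9,10}→2
  6 left: {5,6,7,8,9,10}→2
  7 left: {1,5,6,7,8,9,10}→2  {4,5,6,7,8,9,10}→2
  8 left: {0,1,5,6,7,8,9,10}→2  {1,4,5,6,7,8,9,10}→4  {3,4,5,6,7,8,9,10}→2
  9 left: {0,1,4,5,6,7,8,9,10}→6  {1,3,4,5,6,7,8,9,10}→6  {2,3,4,5,6,7,8,9,10}→2
  placing 0:p first → 8 extensions
  placing 2:t first → 12 extensions
total linear extensions = 20

20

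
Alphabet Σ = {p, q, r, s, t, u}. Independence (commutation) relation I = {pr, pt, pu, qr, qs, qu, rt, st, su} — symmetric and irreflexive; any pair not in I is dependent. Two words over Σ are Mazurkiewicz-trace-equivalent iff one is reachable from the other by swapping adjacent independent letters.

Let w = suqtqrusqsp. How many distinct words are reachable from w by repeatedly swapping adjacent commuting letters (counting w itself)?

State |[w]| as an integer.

972

drop 0:s onto floor
drop 1:u onto floor
drop 2:q onto floor
drop 3:t onto {1:u, 2:q}
drop 4:q onto {3:t}
drop 5:r onto {0:s, 1:u}
drop 6:u onto {3:t, 5:r}
drop 7:s onto {5:r}
drop 8:q onto {4:q}
drop 9:s onto {7:s}
drop 10:p onto {8:q, 9:s}
ground layer = {0:s, 1:u, 2:q}
drop-orders for the pieces not yet dropped (sum over which currently-grounded one goes next):
  1 to go: {6} 1  {10} 1
  2 to go: {6,10} 2  {8,10} 1  {9,10} 1
  3 to go: {4,8,10} 1  {6,8,10} 3  {6,9,10} 3  {7,9,10} 1  {8,9,10} 2
  4 to go: {4,6,8,10} 4  {4,8,9,10} 3  {6,7,9,10} 4  {6,8,9,10} 8  {7,8,9,10} 3
  5 to go: {3,4,6,8,10} 4  {4,6,8,9,10} 15  {4,7,8,9,10} 6  {5,6,7,9,10} 4  {6,7,8,9,10} 15
  6 to go: {0,5,6,7,9,10} 4  {2,3,4,6,8,10} 4  {3,4,6,8,9,10} 19  {4,6,7,8,9,10} 36  {5,6,7,8,9,10} 19
  7 to go: {0,5,6,7,8,9,10} 23  {2,3,4,6,8,9,10} 23  {3,4,6,7,8,9,10} 55  {4,5,6,7,8,9,10} 55
  8 to go: {0,4,5,6,7,8,9,10} 78  {2,3,4,6,7,8,9,10} 78  {3,4,5,6,7,8,9,10} 110
  9 to go: {0,3,4,5,6,7,8,9,10} 188  {1,3,4,5,6,7,8,9,10} 110  {2,3,4,5,6,7,8,9,10} 188
  if 0:s drops first: 298 orders
  if 1:u drops first: 376 orders
  if 2:q drops first: 298 orders
heap linearizations: 972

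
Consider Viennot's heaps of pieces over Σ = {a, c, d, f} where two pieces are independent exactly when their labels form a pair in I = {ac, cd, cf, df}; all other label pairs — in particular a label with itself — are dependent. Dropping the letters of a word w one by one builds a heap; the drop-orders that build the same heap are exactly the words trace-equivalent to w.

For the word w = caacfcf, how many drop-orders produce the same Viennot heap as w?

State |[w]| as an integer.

drop 0:c onto floor
drop 1:a onto floor
drop 2:a onto {1:a}
drop 3:c onto {0:c}
drop 4:f onto {2:a}
drop 5:c onto {3:c}
drop 6:f onto {4:f}
ground layer = {0:c, 1:a}
drop-orders for the pieces not yet dropped (sum over which currently-grounded one goes next):
  1 to go: {5} 1  {6} 1
  2 to go: {3,5} 1  {4,6} 1  {5,6} 2
  3 to go: {0,3,5} 1  {2,4,6} 1  {3,5,6} 3  {4,5,6} 3
  4 to go: {0,3,5,6} 4  {1,2,4,6} 1  {2,4,5,6} 4  {3,4,5,6} 6
  5 to go: {0,3,4,5,6} 10  {1,2,4,5,6} 5  {2,3,4,5,6} 10
  if 0:c drops first: 15 orders
  if 1:a drops first: 20 orders
heap linearizations: 35

35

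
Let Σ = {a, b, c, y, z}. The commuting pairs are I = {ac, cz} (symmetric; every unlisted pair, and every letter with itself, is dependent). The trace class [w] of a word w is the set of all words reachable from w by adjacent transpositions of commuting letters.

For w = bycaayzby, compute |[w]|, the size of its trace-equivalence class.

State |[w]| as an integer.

3

#0=b has no predecessor
#1=y depends on [0:b]
#2=c depends on [1:y]
#3=a depends on [1:y]
#4=a depends on [3:a]
#5=y depends on [2:c, 4:a]
#6=z depends on [5:y]
#7=b depends on [6:z]
#8=y depends on [7:b]
sources: [0:b]
N(rest) = Σ N(rest − s) over sources s of rest; N(one piece) = 1:
  size 1 → [8]=1
  size 2 → [7,8]=1
  size 3 → [6,7,8]=1
  size 4 → [5,6,7,8]=1
  size 5 → [2,5,6,7,8]=1  [4,5,6,7,8]=1
  size 6 → [2,4,5,6,7,8]=2  [3,4,5,6,7,8]=1
  size 7 → [2,3,4,5,6,7,8]=3
  first=0(b) contributes 3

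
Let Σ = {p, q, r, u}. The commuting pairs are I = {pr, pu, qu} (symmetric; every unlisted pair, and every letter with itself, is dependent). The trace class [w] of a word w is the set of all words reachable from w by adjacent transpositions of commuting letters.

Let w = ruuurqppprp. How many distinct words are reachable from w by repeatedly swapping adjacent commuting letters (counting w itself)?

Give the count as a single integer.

5

piece 0:r — minimal
piece 1:u rests on {0:r}
piece 2:u rests on {1:u}
piece 3:u rests on {2:u}
piece 4:r rests on {3:u}
piece 5:q rests on {4:r}
piece 6:p rests on {5:q}
piece 7:p rests on {6:p}
piece 8:p rests on {7:p}
piece 9:r rests on {5:q}
piece 10:p rests on {8:p}
minimal pieces: {0:r}
ways to finish when only these pieces remain (= sum over removing one remaining piece with nothing left below it):
  1 left: {9}→1  {10}→1
  2 left: {8,10}→1  {9,10}→2
  3 left: {7,8,10}→1  {8,9,10}→3
  4 left: {6,7,8,10}→1  {7,8,9,10}→4
  5 left: {6,7,8,9,10}→5
  6 left: {5,6,7,8,9,10}→5
  7 left: {4,5,6,7,8,9,10}→5
  8 left: {3,4,5,6,7,8,9,10}→5
  9 left: {2,3,4,5,6,7,8,9,10}→5
  placing 0:r first → 5 extensions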